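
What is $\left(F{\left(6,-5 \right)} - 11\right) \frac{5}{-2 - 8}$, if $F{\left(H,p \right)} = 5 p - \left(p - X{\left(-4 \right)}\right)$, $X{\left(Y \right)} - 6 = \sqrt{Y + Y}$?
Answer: $\frac{25}{2} - i \sqrt{2} \approx 12.5 - 1.4142 i$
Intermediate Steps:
$X{\left(Y \right)} = 6 + \sqrt{2} \sqrt{Y}$ ($X{\left(Y \right)} = 6 + \sqrt{Y + Y} = 6 + \sqrt{2 Y} = 6 + \sqrt{2} \sqrt{Y}$)
$F{\left(H,p \right)} = 6 + 4 p + 2 i \sqrt{2}$ ($F{\left(H,p \right)} = 5 p - \left(-6 + p - \sqrt{2} \sqrt{-4}\right) = 5 p - \left(-6 + p - \sqrt{2} \cdot 2 i\right) = 5 p - \left(-6 + p - 2 i \sqrt{2}\right) = 5 p + \left(6 - p + 2 i \sqrt{2}\right) = 6 + 4 p + 2 i \sqrt{2}$)
$\left(F{\left(6,-5 \right)} - 11\right) \frac{5}{-2 - 8} = \left(\left(6 + 4 \left(-5\right) + 2 i \sqrt{2}\right) - 11\right) \frac{5}{-2 - 8} = \left(\left(6 - 20 + 2 i \sqrt{2}\right) - 11\right) \frac{5}{-2 - 8} = \left(\left(-14 + 2 i \sqrt{2}\right) - 11\right) \frac{5}{-10} = \left(-25 + 2 i \sqrt{2}\right) 5 \left(- \frac{1}{10}\right) = \left(-25 + 2 i \sqrt{2}\right) \left(- \frac{1}{2}\right) = \frac{25}{2} - i \sqrt{2}$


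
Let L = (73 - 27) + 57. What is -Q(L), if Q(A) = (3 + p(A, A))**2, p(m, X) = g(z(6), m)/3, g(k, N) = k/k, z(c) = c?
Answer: -100/9 ≈ -11.111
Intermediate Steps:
L = 103 (L = 46 + 57 = 103)
g(k, N) = 1
p(m, X) = 1/3
Q(A) = 100/9 (Q(A) = (3 + 1/3)**2 = (10/3)**2 = 100/9)
-Q(L) = -1*100/9 = -100/9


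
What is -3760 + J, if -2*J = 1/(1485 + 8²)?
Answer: -11648481/3098 ≈ -3760.0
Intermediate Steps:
J = -1/3098 (J = -1/(2*(1485 + 8²)) = -1/(2*(1485 + 64)) = -½/1549 = -½*1/1549 = -1/3098 ≈ -0.00032279)
-3760 + J = -3760 - 1/3098 = -11648481/3098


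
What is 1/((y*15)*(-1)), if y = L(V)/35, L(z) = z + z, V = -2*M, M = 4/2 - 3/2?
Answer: 7/6 ≈ 1.1667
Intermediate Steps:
M = ½ (M = 4*(½) - 3*½ = 2 - 3/2 = ½ ≈ 0.50000)
V = -1 (V = -2*½ = -1)
L(z) = 2*z
y = -2/35 (y = (2*(-1))/35 = -2*1/35 = -2/35 ≈ -0.057143)
1/((y*15)*(-1)) = 1/(-2/35*15*(-1)) = 1/(-6/7*(-1)) = 1/(6/7) = 7/6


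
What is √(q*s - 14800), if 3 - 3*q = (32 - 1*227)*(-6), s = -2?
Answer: 3*I*√1558 ≈ 118.41*I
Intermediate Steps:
q = -389 (q = 1 - (32 - 1*227)*(-6)/3 = 1 - (32 - 227)*(-6)/3 = 1 - (-65)*(-6) = 1 - ⅓*1170 = 1 - 390 = -389)
√(q*s - 14800) = √(-389*(-2) - 14800) = √(778 - 14800) = √(-14022) = 3*I*√1558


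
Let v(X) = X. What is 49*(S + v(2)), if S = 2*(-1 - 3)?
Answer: -294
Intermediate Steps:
S = -8 (S = 2*(-4) = -8)
49*(S + v(2)) = 49*(-8 + 2) = 49*(-6) = -294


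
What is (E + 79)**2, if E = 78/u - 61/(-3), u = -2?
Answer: 32761/9 ≈ 3640.1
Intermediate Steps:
E = -56/3 (E = 78/(-2) - 61/(-3) = 78*(-1/2) - 61*(-1/3) = -39 + 61/3 = -56/3 ≈ -18.667)
(E + 79)**2 = (-56/3 + 79)**2 = (181/3)**2 = 32761/9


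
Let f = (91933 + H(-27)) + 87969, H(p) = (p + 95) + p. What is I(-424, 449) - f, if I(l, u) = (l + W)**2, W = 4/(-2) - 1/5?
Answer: 42586/25 ≈ 1703.4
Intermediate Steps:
H(p) = 95 + 2*p (H(p) = (95 + p) + p = 95 + 2*p)
W = -11/5 (W = 4*(-1/2) - 1*1/5 = -2 - 1/5 = -11/5 ≈ -2.2000)
I(l, u) = (-11/5 + l)**2 (I(l, u) = (l - 11/5)**2 = (-11/5 + l)**2)
f = 179943 (f = (91933 + (95 + 2*(-27))) + 87969 = (91933 + (95 - 54)) + 87969 = (91933 + 41) + 87969 = 91974 + 87969 = 179943)
I(-424, 449) - f = (-11 + 5*(-424))**2/25 - 1*179943 = (-11 - 2120)**2/25 - 179943 = (1/25)*(-2131)**2 - 179943 = (1/25)*4541161 - 179943 = 4541161/25 - 179943 = 42586/25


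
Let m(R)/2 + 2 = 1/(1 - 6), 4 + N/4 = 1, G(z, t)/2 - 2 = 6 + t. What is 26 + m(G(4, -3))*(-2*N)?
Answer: -398/5 ≈ -79.600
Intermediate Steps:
G(z, t) = 16 + 2*t (G(z, t) = 4 + 2*(6 + t) = 4 + (12 + 2*t) = 16 + 2*t)
N = -12 (N = -16 + 4*1 = -16 + 4 = -12)
m(R) = -22/5 (m(R) = -4 + 2/(1 - 6) = -4 + 2/(-5) = -4 + 2*(-1/5) = -4 - 2/5 = -22/5)
26 + m(G(4, -3))*(-2*N) = 26 - (-44)*(-12)/5 = 26 - 22/5*24 = 26 - 528/5 = -398/5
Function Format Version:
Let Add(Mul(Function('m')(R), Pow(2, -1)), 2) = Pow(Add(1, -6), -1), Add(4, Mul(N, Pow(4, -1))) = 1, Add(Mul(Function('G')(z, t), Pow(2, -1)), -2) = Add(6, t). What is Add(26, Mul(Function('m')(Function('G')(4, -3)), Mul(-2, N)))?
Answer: Rational(-398, 5) ≈ -79.600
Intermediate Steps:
Function('G')(z, t) = Add(16, Mul(2, t)) (Function('G')(z, t) = Add(4, Mul(2, Add(6, t))) = Add(4, Add(12, Mul(2, t))) = Add(16, Mul(2, t)))
N = -12 (N = Add(-16, Mul(4, 1)) = Add(-16, 4) = -12)
Function('m')(R) = Rational(-22, 5) (Function('m')(R) = Add(-4, Mul(2, Pow(Add(1, -6), -1))) = Add(-4, Mul(2, Pow(-5, -1))) = Add(-4, Mul(2, Rational(-1, 5))) = Add(-4, Rational(-2, 5)) = Rational(-22, 5))
Add(26, Mul(Function('m')(Function('G')(4, -3)), Mul(-2, N))) = Add(26, Mul(Rational(-22, 5), Mul(-2, -12))) = Add(26, Mul(Rational(-22, 5), 24)) = Add(26, Rational(-528, 5)) = Rational(-398, 5)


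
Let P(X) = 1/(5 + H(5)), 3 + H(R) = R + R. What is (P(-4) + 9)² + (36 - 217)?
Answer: -14183/144 ≈ -98.493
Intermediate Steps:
H(R) = -3 + 2*R (H(R) = -3 + (R + R) = -3 + 2*R)
P(X) = 1/12 (P(X) = 1/(5 + (-3 + 2*5)) = 1/(5 + (-3 + 10)) = 1/(5 + 7) = 1/12)
(P(-4) + 9)² + (36 - 217) = (1/12 + 9)² + (36 - 217) = (109/12)² - 181 = 11881/144 - 181 = -14183/144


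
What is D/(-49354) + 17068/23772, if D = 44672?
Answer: -27446089/146655411 ≈ -0.18715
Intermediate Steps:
D/(-49354) + 17068/23772 = 44672/(-49354) + 17068/23772 = 44672*(-1/49354) + 17068*(1/23772) = -22336/24677 + 4267/5943 = -27446089/146655411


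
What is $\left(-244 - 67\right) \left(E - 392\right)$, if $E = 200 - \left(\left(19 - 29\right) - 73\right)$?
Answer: $33899$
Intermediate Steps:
$E = 283$ ($E = 200 - \left(-10 - 73\right) = 200 - -83 = 200 + 83 = 283$)
$\left(-244 - 67\right) \left(E - 392\right) = \left(-244 - 67\right) \left(283 - 392\right) = \left(-311\right) \left(-109\right) = 33899$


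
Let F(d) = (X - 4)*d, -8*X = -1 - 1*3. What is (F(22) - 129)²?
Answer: 42436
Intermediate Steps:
X = ½ (X = -(-1 - 1*3)/8 = -(-1 - 3)/8 = -⅛*(-4) = ½ ≈ 0.50000)
F(d) = -7*d/2 (F(d) = (½ - 4)*d = -7*d/2)
(F(22) - 129)² = (-7/2*22 - 129)² = (-77 - 129)² = (-206)² = 42436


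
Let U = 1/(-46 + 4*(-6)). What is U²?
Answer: 1/4900 ≈ 0.00020408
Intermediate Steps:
U = -1/70 (U = 1/(-46 - 24) = 1/(-70) = -1/70 ≈ -0.014286)
U² = (-1/70)² = 1/4900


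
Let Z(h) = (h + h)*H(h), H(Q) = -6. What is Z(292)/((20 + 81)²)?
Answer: -3504/10201 ≈ -0.34350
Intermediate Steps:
Z(h) = -12*h (Z(h) = (h + h)*(-6) = (2*h)*(-6) = -12*h)
Z(292)/((20 + 81)²) = (-12*292)/((20 + 81)²) = -3504/(101²) = -3504/10201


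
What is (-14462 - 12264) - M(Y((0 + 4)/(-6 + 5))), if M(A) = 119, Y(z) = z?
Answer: -26845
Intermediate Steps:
(-14462 - 12264) - M(Y((0 + 4)/(-6 + 5))) = (-14462 - 12264) - 1*119 = -26726 - 119 = -26845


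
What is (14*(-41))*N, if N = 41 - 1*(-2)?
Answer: -24682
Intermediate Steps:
N = 43 (N = 41 + 2 = 43)
(14*(-41))*N = (14*(-41))*43 = -574*43 = -24682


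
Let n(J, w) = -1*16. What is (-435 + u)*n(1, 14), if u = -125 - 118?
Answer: 10848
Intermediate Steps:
n(J, w) = -16
u = -243
(-435 + u)*n(1, 14) = (-435 - 243)*(-16) = -678*(-16) = 10848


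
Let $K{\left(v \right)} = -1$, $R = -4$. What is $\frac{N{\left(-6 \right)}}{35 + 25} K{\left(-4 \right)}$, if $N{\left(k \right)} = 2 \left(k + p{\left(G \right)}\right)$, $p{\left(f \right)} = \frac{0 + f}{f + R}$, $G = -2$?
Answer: $\frac{17}{90} \approx 0.18889$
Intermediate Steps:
$p{\left(f \right)} = \frac{f}{-4 + f}$ ($p{\left(f \right)} = \frac{0 + f}{f - 4} = \frac{f}{-4 + f}$)
$N{\left(k \right)} = \frac{2}{3} + 2 k$ ($N{\left(k \right)} = 2 \left(k - \frac{2}{-4 - 2}\right) = 2 \left(k - \frac{2}{-6}\right) = 2 \left(k - - \frac{1}{3}\right) = 2 \left(k + \frac{1}{3}\right) = 2 \left(\frac{1}{3} + k\right) = \frac{2}{3} + 2 k$)
$\frac{N{\left(-6 \right)}}{35 + 25} K{\left(-4 \right)} = \frac{\frac{2}{3} + 2 \left(-6\right)}{35 + 25} \left(-1\right) = \frac{\frac{2}{3} - 12}{60} \left(-1\right) = \frac{1}{60} \left(- \frac{34}{3}\right) \left(-1\right) = \left(- \frac{17}{90}\right) \left(-1\right) = \frac{17}{90}$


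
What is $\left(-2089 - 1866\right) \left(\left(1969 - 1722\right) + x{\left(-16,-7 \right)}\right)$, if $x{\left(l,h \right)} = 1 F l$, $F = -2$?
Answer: $-1103445$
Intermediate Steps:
$x{\left(l,h \right)} = - 2 l$ ($x{\left(l,h \right)} = 1 \left(-2\right) l = - 2 l$)
$\left(-2089 - 1866\right) \left(\left(1969 - 1722\right) + x{\left(-16,-7 \right)}\right) = \left(-2089 - 1866\right) \left(\left(1969 - 1722\right) - -32\right) = - 3955 \left(247 + 32\right) = \left(-3955\right) 279 = -1103445$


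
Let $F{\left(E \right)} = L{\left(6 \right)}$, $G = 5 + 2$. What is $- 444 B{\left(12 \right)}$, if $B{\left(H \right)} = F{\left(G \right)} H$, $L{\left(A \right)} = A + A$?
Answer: $-63936$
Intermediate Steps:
$G = 7$
$L{\left(A \right)} = 2 A$
$F{\left(E \right)} = 12$ ($F{\left(E \right)} = 2 \cdot 6 = 12$)
$B{\left(H \right)} = 12 H$
$- 444 B{\left(12 \right)} = - 444 \cdot 12 \cdot 12 = \left(-444\right) 144 = -63936$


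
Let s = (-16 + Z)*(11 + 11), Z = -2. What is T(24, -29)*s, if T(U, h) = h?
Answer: 11484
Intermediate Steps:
s = -396 (s = (-16 - 2)*(11 + 11) = -18*22 = -396)
T(24, -29)*s = -29*(-396) = 11484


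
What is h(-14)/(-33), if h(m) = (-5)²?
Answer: -25/33 ≈ -0.75758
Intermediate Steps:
h(m) = 25
h(-14)/(-33) = 25/(-33) = 25*(-1/33) = -25/33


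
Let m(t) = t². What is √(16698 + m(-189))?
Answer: √52419 ≈ 228.95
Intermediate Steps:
√(16698 + m(-189)) = √(16698 + (-189)²) = √(16698 + 35721) = √52419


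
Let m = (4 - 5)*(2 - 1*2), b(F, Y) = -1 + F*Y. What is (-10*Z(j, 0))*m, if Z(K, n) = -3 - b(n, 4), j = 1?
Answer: 0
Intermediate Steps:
m = 0 (m = -(2 - 2) = -1*0 = 0)
Z(K, n) = -2 - 4*n (Z(K, n) = -3 - (-1 + n*4) = -3 - (-1 + 4*n) = -3 + (1 - 4*n) = -2 - 4*n)
(-10*Z(j, 0))*m = -10*(-2 - 4*0)*0 = -10*(-2 + 0)*0 = -10*(-2)*0 = 20*0 = 0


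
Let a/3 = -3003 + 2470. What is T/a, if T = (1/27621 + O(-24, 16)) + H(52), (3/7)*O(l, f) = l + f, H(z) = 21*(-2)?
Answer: 1675673/44165979 ≈ 0.037940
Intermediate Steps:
a = -1599 (a = 3*(-3003 + 2470) = 3*(-533) = -1599)
H(z) = -42
O(l, f) = 7*f/3 + 7*l/3 (O(l, f) = 7*(l + f)/3 = 7*(f + l)/3 = 7*f/3 + 7*l/3)
T = -1675673/27621 (T = (1/27621 + ((7/3)*16 + (7/3)*(-24))) - 42 = (1/27621 + (112/3 - 56)) - 42 = (1/27621 - 56/3) - 42 = -515591/27621 - 42 = -1675673/27621 ≈ -60.667)
T/a = -1675673/27621/(-1599) = -1675673/27621*(-1/1599) = 1675673/44165979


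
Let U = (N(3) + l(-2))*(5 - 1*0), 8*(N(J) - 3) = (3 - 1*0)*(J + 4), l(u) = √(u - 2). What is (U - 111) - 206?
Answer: -2311/8 + 10*I ≈ -288.88 + 10.0*I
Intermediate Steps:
l(u) = √(-2 + u)
N(J) = 9/2 + 3*J/8 (N(J) = 3 + ((3 - 1*0)*(J + 4))/8 = 3 + ((3 + 0)*(4 + J))/8 = 3 + (3*(4 + J))/8 = 3 + (12 + 3*J)/8 = 3 + (3/2 + 3*J/8) = 9/2 + 3*J/8)
U = 225/8 + 10*I (U = ((9/2 + (3/8)*3) + √(-2 - 2))*(5 - 1*0) = ((9/2 + 9/8) + √(-4))*(5 + 0) = (45/8 + 2*I)*5 = 225/8 + 10*I ≈ 28.125 + 10.0*I)
(U - 111) - 206 = ((225/8 + 10*I) - 111) - 206 = (-663/8 + 10*I) - 206 = -2311/8 + 10*I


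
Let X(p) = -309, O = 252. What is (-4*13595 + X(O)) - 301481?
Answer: -356170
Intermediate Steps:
(-4*13595 + X(O)) - 301481 = (-4*13595 - 309) - 301481 = (-54380 - 309) - 301481 = -54689 - 301481 = -356170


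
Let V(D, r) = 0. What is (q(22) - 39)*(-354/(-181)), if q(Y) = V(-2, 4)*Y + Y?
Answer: -6018/181 ≈ -33.249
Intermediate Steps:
q(Y) = Y (q(Y) = 0*Y + Y = 0 + Y = Y)
(q(22) - 39)*(-354/(-181)) = (22 - 39)*(-354/(-181)) = -(-6018)*(-1)/181 = -17*354/181 = -6018/181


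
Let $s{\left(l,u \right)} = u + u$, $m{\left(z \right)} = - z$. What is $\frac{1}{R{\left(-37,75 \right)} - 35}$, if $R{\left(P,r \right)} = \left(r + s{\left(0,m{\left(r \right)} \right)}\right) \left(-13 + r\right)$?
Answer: $- \frac{1}{4685} \approx -0.00021345$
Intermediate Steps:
$s{\left(l,u \right)} = 2 u$
$R{\left(P,r \right)} = - r \left(-13 + r\right)$ ($R{\left(P,r \right)} = \left(r + 2 \left(- r\right)\right) \left(-13 + r\right) = \left(r - 2 r\right) \left(-13 + r\right) = - r \left(-13 + r\right)$)
$\frac{1}{R{\left(-37,75 \right)} - 35} = \frac{1}{75 \left(13 - 75\right) - 35} = \frac{1}{75 \left(-62\right) - 35} = \frac{1}{-4650 - 35} = \frac{1}{-4685} = - \frac{1}{4685}$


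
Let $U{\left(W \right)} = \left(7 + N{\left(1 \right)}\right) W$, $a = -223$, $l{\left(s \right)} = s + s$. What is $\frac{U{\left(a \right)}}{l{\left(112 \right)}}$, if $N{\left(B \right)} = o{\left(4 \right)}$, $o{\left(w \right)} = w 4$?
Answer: $- \frac{5129}{224} \approx -22.897$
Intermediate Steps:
$o{\left(w \right)} = 4 w$
$l{\left(s \right)} = 2 s$
$N{\left(B \right)} = 16$ ($N{\left(B \right)} = 4 \cdot 4 = 16$)
$U{\left(W \right)} = 23 W$ ($U{\left(W \right)} = \left(7 + 16\right) W = 23 W$)
$\frac{U{\left(a \right)}}{l{\left(112 \right)}} = \frac{23 \left(-223\right)}{2 \cdot 112} = - \frac{5129}{224}$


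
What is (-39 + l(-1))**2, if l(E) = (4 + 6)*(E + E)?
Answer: 3481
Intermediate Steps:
l(E) = 20*E (l(E) = 10*(2*E) = 20*E)
(-39 + l(-1))**2 = (-39 + 20*(-1))**2 = (-39 - 20)**2 = (-59)**2 = 3481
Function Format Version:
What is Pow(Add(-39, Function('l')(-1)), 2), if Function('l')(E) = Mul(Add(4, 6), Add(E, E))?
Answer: 3481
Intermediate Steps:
Function('l')(E) = Mul(20, E) (Function('l')(E) = Mul(10, Mul(2, E)) = Mul(20, E))
Pow(Add(-39, Function('l')(-1)), 2) = Pow(Add(-39, Mul(20, -1)), 2) = Pow(Add(-39, -20), 2) = Pow(-59, 2) = 3481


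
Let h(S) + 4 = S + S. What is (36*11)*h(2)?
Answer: 0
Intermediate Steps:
h(S) = -4 + 2*S (h(S) = -4 + (S + S) = -4 + 2*S)
(36*11)*h(2) = (36*11)*(-4 + 2*2) = 396*(-4 + 4) = 396*0 = 0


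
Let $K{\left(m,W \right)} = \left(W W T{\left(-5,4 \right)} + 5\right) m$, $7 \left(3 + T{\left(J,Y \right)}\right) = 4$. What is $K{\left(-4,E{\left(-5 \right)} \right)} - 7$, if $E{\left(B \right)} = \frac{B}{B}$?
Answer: $- \frac{121}{7} \approx -17.286$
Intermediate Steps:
$E{\left(B \right)} = 1$
$T{\left(J,Y \right)} = - \frac{17}{7}$ ($T{\left(J,Y \right)} = -3 + \frac{1}{7} \cdot 4 = -3 + \frac{4}{7} = - \frac{17}{7}$)
$K{\left(m,W \right)} = m \left(5 - \frac{17 W^{2}}{7}\right)$ ($K{\left(m,W \right)} = \left(W W \left(- \frac{17}{7}\right) + 5\right) m = \left(W^{2} \left(- \frac{17}{7}\right) + 5\right) m = \left(- \frac{17 W^{2}}{7} + 5\right) m = \left(5 - \frac{17 W^{2}}{7}\right) m = m \left(5 - \frac{17 W^{2}}{7}\right)$)
$K{\left(-4,E{\left(-5 \right)} \right)} - 7 = \frac{1}{7} \left(-4\right) \left(35 - 17 \cdot 1^{2}\right) - 7 = \frac{1}{7} \left(-4\right) \left(35 - 17\right) - 7 = \frac{1}{7} \left(-4\right) 18 - 7 = - \frac{72}{7} - 7 = - \frac{121}{7}$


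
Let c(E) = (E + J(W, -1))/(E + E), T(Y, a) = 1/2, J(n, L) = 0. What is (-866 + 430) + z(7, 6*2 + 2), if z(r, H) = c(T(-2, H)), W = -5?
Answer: -871/2 ≈ -435.50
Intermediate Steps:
T(Y, a) = ½
c(E) = ½ (c(E) = (E + 0)/(E + E) = E/((2*E)) = E*(1/(2*E)) = ½)
z(r, H) = ½
(-866 + 430) + z(7, 6*2 + 2) = (-866 + 430) + ½ = -436 + ½ = -871/2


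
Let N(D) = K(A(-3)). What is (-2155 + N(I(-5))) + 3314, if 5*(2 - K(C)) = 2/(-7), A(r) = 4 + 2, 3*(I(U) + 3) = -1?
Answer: 40637/35 ≈ 1161.1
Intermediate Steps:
I(U) = -10/3 (I(U) = -3 + (⅓)*(-1) = -3 - ⅓ = -10/3)
A(r) = 6
K(C) = 72/35 (K(C) = 2 - 2/(5*(-7)) = 2 - 2*(-1)/(5*7) = 2 - ⅕*(-2/7) = 2 + 2/35 = 72/35)
N(D) = 72/35
(-2155 + N(I(-5))) + 3314 = (-2155 + 72/35) + 3314 = -75353/35 + 3314 = 40637/35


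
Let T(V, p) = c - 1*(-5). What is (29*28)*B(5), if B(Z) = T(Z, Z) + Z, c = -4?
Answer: 4872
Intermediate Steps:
T(V, p) = 1 (T(V, p) = -4 - 1*(-5) = -4 + 5 = 1)
B(Z) = 1 + Z
(29*28)*B(5) = (29*28)*(1 + 5) = 812*6 = 4872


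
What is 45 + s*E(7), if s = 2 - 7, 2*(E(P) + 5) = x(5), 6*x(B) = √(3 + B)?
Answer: 70 - 5*√2/6 ≈ 68.822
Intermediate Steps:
x(B) = √(3 + B)/6
E(P) = -5 + √2/6 (E(P) = -5 + (√(3 + 5)/6)/2 = -5 + (√8/6)/2 = -5 + ((2*√2)/6)/2 = -5 + (√2/3)/2 = -5 + √2/6)
s = -5
45 + s*E(7) = 45 - 5*(-5 + √2/6) = 45 + (25 - 5*√2/6) = 70 - 5*√2/6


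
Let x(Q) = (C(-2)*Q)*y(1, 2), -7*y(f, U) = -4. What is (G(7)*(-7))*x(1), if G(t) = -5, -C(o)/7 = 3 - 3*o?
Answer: -1260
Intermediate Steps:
y(f, U) = 4/7 (y(f, U) = -1/7*(-4) = 4/7)
C(o) = -21 + 21*o (C(o) = -7*(3 - 3*o) = -21 + 21*o)
x(Q) = -36*Q (x(Q) = ((-21 + 21*(-2))*Q)*(4/7) = ((-21 - 42)*Q)*(4/7) = -63*Q*(4/7) = -36*Q)
(G(7)*(-7))*x(1) = (-5*(-7))*(-36*1) = 35*(-36) = -1260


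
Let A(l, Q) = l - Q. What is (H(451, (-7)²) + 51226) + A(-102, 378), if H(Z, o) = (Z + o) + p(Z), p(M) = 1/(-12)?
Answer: 614951/12 ≈ 51246.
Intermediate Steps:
p(M) = -1/12
H(Z, o) = -1/12 + Z + o (H(Z, o) = (Z + o) - 1/12 = -1/12 + Z + o)
(H(451, (-7)²) + 51226) + A(-102, 378) = ((-1/12 + 451 + (-7)²) + 51226) + (-102 - 1*378) = ((-1/12 + 451 + 49) + 51226) + (-102 - 378) = (5999/12 + 51226) - 480 = 620711/12 - 480 = 614951/12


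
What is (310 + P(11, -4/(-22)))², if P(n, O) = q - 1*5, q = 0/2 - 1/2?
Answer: 370881/4 ≈ 92720.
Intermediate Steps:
q = -½ (q = 0*(½) - 1*½ = 0 - ½ = -½ ≈ -0.50000)
P(n, O) = -11/2 (P(n, O) = -½ - 1*5 = -½ - 5 = -11/2)
(310 + P(11, -4/(-22)))² = (310 - 11/2)² = (609/2)² = 370881/4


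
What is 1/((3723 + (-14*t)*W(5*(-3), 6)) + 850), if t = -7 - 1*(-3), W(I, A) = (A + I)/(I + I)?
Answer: 5/22949 ≈ 0.00021787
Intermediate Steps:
W(I, A) = (A + I)/(2*I) (W(I, A) = (A + I)/((2*I)) = (A + I)*(1/(2*I)) = (A + I)/(2*I))
t = -4 (t = -7 + 3 = -4)
1/((3723 + (-14*t)*W(5*(-3), 6)) + 850) = 1/((3723 + (-14*(-4))*((6 + 5*(-3))/(2*((5*(-3)))))) + 850) = 1/((3723 + 56*((½)*(6 - 15)/(-15))) + 850) = 1/((3723 + 56*((½)*(-1/15)*(-9))) + 850) = 1/((3723 + 56*(3/10)) + 850) = 1/((3723 + 84/5) + 850) = 1/(18699/5 + 850) = 1/(22949/5) = 5/22949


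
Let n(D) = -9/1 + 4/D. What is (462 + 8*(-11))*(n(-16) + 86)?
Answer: 57409/2 ≈ 28705.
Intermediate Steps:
n(D) = -9 + 4/D (n(D) = -9*1 + 4/D = -9 + 4/D)
(462 + 8*(-11))*(n(-16) + 86) = (462 + 8*(-11))*((-9 + 4/(-16)) + 86) = (462 - 88)*((-9 + 4*(-1/16)) + 86) = 374*((-9 - ¼) + 86) = 374*(-37/4 + 86) = 374*(307/4) = 57409/2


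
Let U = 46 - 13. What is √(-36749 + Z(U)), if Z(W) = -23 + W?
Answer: I*√36739 ≈ 191.67*I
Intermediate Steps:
U = 33
√(-36749 + Z(U)) = √(-36749 + (-23 + 33)) = √(-36749 + 10) = √(-36739) = I*√36739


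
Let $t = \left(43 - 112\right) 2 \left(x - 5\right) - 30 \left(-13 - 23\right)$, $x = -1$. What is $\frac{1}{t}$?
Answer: $\frac{1}{1908} \approx 0.00052411$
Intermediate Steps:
$t = 1908$ ($t = \left(43 - 112\right) 2 \left(-1 - 5\right) - 30 \left(-13 - 23\right) = - 69 \cdot 2 \left(-6\right) - 30 \left(-36\right) = \left(-69\right) \left(-12\right) - -1080 = 828 + 1080 = 1908$)
$\frac{1}{t} = \frac{1}{1908}$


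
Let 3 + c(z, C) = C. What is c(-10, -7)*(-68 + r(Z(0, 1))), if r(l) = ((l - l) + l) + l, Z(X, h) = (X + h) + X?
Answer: 660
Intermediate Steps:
Z(X, h) = h + 2*X
c(z, C) = -3 + C
r(l) = 2*l (r(l) = (0 + l) + l = l + l = 2*l)
c(-10, -7)*(-68 + r(Z(0, 1))) = (-3 - 7)*(-68 + 2*(1 + 2*0)) = -10*(-68 + 2*(1 + 0)) = -10*(-68 + 2*1) = -10*(-68 + 2) = -10*(-66) = 660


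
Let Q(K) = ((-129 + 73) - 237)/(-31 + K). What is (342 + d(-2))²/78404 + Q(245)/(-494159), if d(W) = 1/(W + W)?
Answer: 98807138946933/66329800308032 ≈ 1.4896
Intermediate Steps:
Q(K) = -293/(-31 + K) (Q(K) = (-56 - 237)/(-31 + K) = -293/(-31 + K))
d(W) = 1/(2*W)
(342 + d(-2))²/78404 + Q(245)/(-494159) = (342 + (½)/(-2))²/78404 - 293/(-31 + 245)/(-494159) = (342 + (½)*(-½))²*(1/78404) - 293/214*(-1/494159) = (342 - ¼)²*(1/78404) - 293*1/214*(-1/494159) = (1367/4)²*(1/78404) - 293/214*(-1/494159) = (1868689/16)*(1/78404) + 293/105750026 = 1868689/1254464 + 293/105750026 = 98807138946933/66329800308032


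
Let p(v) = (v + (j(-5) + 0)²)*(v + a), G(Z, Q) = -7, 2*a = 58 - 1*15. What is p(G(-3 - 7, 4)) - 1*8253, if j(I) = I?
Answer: -7992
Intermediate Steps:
a = 43/2 (a = (58 - 1*15)/2 = (58 - 15)/2 = (½)*43 = 43/2 ≈ 21.500)
p(v) = (25 + v)*(43/2 + v) (p(v) = (v + (-5 + 0)²)*(v + 43/2) = (v + (-5)²)*(43/2 + v) = (v + 25)*(43/2 + v) = (25 + v)*(43/2 + v))
p(G(-3 - 7, 4)) - 1*8253 = (1075/2 + (-7)² + (93/2)*(-7)) - 1*8253 = (1075/2 + 49 - 651/2) - 8253 = 261 - 8253 = -7992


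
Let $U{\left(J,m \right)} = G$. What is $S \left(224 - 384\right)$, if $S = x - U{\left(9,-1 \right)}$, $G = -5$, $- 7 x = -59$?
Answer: $- \frac{15040}{7} \approx -2148.6$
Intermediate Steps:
$x = \frac{59}{7}$ ($x = \left(- \frac{1}{7}\right) \left(-59\right) = \frac{59}{7} \approx 8.4286$)
$U{\left(J,m \right)} = -5$
$S = \frac{94}{7}$ ($S = \frac{59}{7} - -5 = \frac{59}{7} + 5 = \frac{94}{7} \approx 13.429$)
$S \left(224 - 384\right) = \frac{94 \left(224 - 384\right)}{7} = \frac{94}{7} \left(-160\right) = - \frac{15040}{7}$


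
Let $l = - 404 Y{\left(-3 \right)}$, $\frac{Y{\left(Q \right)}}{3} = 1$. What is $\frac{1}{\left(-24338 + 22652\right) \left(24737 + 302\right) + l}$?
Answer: $- \frac{1}{42216966} \approx -2.3687 \cdot 10^{-8}$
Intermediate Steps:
$Y{\left(Q \right)} = 3$ ($Y{\left(Q \right)} = 3 \cdot 1 = 3$)
$l = -1212$ ($l = \left(-404\right) 3 = -1212$)
$\frac{1}{\left(-24338 + 22652\right) \left(24737 + 302\right) + l} = \frac{1}{\left(-24338 + 22652\right) \left(24737 + 302\right) - 1212} = \frac{1}{\left(-1686\right) 25039 - 1212} = \frac{1}{-42215754 - 1212} = \frac{1}{-42216966} = - \frac{1}{42216966}$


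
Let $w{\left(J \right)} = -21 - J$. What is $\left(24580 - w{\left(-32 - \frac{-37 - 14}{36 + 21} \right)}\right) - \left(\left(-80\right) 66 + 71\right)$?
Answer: $\frac{565799}{19} \approx 29779.0$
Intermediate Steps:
$\left(24580 - w{\left(-32 - \frac{-37 - 14}{36 + 21} \right)}\right) - \left(\left(-80\right) 66 + 71\right) = \left(24580 - \left(-21 - \left(-32 - \frac{-37 - 14}{36 + 21}\right)\right)\right) - \left(\left(-80\right) 66 + 71\right) = \left(24580 - \left(-21 - \left(-32 - - \frac{51}{57}\right)\right)\right) - \left(-5280 + 71\right) = \left(24580 - \left(-21 - \left(-32 - \left(-51\right) \frac{1}{57}\right)\right)\right) - -5209 = \left(24580 - \left(-21 - \left(-32 - - \frac{17}{19}\right)\right)\right) + 5209 = \left(24580 - \left(-21 - \left(-32 + \frac{17}{19}\right)\right)\right) + 5209 = \left(24580 - \left(-21 - - \frac{591}{19}\right)\right) + 5209 = \left(24580 - \left(-21 + \frac{591}{19}\right)\right) + 5209 = \left(24580 - \frac{192}{19}\right) + 5209 = \frac{466828}{19} + 5209 = \frac{565799}{19}$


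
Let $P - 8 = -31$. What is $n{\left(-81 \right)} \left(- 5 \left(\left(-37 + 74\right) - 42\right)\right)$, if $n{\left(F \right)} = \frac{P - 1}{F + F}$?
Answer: $\frac{100}{27} \approx 3.7037$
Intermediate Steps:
$P = -23$ ($P = 8 - 31 = -23$)
$n{\left(F \right)} = - \frac{12}{F}$ ($n{\left(F \right)} = \frac{-23 - 1}{F + F} = - \frac{24}{2 F} = - 24 \frac{1}{2 F} = - \frac{12}{F}$)
$n{\left(-81 \right)} \left(- 5 \left(\left(-37 + 74\right) - 42\right)\right) = - \frac{12}{-81} \left(- 5 \left(\left(-37 + 74\right) - 42\right)\right) = \left(-12\right) \left(- \frac{1}{81}\right) \left(- 5 \left(37 - 42\right)\right) = \frac{4 \left(\left(-5\right) \left(-5\right)\right)}{27} = \frac{4}{27} \cdot 25 = \frac{100}{27}$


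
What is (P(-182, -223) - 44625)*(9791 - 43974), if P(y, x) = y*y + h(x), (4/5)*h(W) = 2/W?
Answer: 175340023533/446 ≈ 3.9314e+8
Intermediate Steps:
h(W) = 5/(2*W) (h(W) = 5*(2/W)/4 = 5/(2*W))
P(y, x) = y² + 5/(2*x) (P(y, x) = y*y + 5/(2*x) = y² + 5/(2*x))
(P(-182, -223) - 44625)*(9791 - 43974) = (((-182)² + (5/2)/(-223)) - 44625)*(9791 - 43974) = ((33124 + (5/2)*(-1/223)) - 44625)*(-34183) = ((33124 - 5/446) - 44625)*(-34183) = (14773299/446 - 44625)*(-34183) = -5129451/446*(-34183) = 175340023533/446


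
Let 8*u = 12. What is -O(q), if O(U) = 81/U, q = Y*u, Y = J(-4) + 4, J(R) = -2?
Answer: -27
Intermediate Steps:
u = 3/2 (u = (⅛)*12 = 3/2 ≈ 1.5000)
Y = 2 (Y = -2 + 4 = 2)
q = 3 (q = 2*(3/2) = 3)
-O(q) = -81/3 = -1*27 = -27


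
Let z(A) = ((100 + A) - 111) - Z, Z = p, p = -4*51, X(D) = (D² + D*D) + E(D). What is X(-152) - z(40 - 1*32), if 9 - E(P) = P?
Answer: 46168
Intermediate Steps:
E(P) = 9 - P
X(D) = 9 - D + 2*D² (X(D) = (D² + D*D) + (9 - D) = (D² + D²) + (9 - D) = 2*D² + (9 - D) = 9 - D + 2*D²)
p = -204
Z = -204
z(A) = 193 + A (z(A) = ((100 + A) - 111) - 1*(-204) = (-11 + A) + 204 = 193 + A)
X(-152) - z(40 - 1*32) = (9 - 1*(-152) + 2*(-152)²) - (193 + (40 - 1*32)) = (9 + 152 + 2*23104) - (193 + (40 - 32)) = (9 + 152 + 46208) - (193 + 8) = 46369 - 1*201 = 46369 - 201 = 46168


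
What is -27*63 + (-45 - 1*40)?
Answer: -1786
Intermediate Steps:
-27*63 + (-45 - 1*40) = -1701 + (-45 - 40) = -1701 - 85 = -1786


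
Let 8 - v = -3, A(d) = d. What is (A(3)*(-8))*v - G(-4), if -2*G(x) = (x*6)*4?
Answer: -312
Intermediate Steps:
G(x) = -12*x (G(x) = -x*6*4/2 = -6*x*4/2 = -12*x)
v = 11 (v = 8 - 1*(-3) = 8 + 3 = 11)
(A(3)*(-8))*v - G(-4) = (3*(-8))*11 - (-12)*(-4) = -24*11 - 1*48 = -264 - 48 = -312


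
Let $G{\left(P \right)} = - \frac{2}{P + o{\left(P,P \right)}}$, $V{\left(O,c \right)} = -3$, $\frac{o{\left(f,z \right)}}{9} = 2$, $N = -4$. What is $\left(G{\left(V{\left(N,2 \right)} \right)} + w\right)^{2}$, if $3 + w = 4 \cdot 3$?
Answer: $\frac{17689}{225} \approx 78.618$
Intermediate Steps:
$o{\left(f,z \right)} = 18$ ($o{\left(f,z \right)} = 9 \cdot 2 = 18$)
$G{\left(P \right)} = - \frac{2}{18 + P}$ ($G{\left(P \right)} = - \frac{2}{P + 18} = - \frac{2}{18 + P}$)
$w = 9$ ($w = -3 + 4 \cdot 3 = -3 + 12 = 9$)
$\left(G{\left(V{\left(N,2 \right)} \right)} + w\right)^{2} = \left(- \frac{2}{18 - 3} + 9\right)^{2} = \left(- \frac{2}{15} + 9\right)^{2} = \left(\frac{133}{15}\right)^{2} = \frac{17689}{225}$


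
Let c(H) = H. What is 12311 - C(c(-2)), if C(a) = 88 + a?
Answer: 12225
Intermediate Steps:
12311 - C(c(-2)) = 12311 - (88 - 2) = 12311 - 1*86 = 12311 - 86 = 12225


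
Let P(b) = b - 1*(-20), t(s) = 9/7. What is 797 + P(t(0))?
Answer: 5728/7 ≈ 818.29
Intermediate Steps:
t(s) = 9/7 (t(s) = 9*(⅐) = 9/7)
P(b) = 20 + b (P(b) = b + 20 = 20 + b)
797 + P(t(0)) = 797 + (20 + 9/7) = 797 + 149/7 = 5728/7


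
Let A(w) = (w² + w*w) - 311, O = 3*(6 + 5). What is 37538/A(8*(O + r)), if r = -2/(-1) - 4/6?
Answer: 337842/1355153 ≈ 0.24930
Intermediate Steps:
r = 4/3 (r = -2*(-1) - 4*⅙ = 2 - ⅔ = 4/3 ≈ 1.3333)
O = 33 (O = 3*11 = 33)
A(w) = -311 + 2*w² (A(w) = (w² + w²) - 311 = 2*w² - 311 = -311 + 2*w²)
37538/A(8*(O + r)) = 37538/(-311 + 2*(8*(33 + 4/3))²) = 37538/(-311 + 2*(8*(103/3))²) = 37538/(-311 + 2*(824/3)²) = 37538/(-311 + 2*(678976/9)) = 37538/(-311 + 1357952/9) = 37538/(1355153/9) = 37538*(9/1355153) = 337842/1355153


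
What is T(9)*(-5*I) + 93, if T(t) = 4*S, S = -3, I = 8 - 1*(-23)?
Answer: 1953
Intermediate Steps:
I = 31 (I = 8 + 23 = 31)
T(t) = -12 (T(t) = 4*(-3) = -12)
T(9)*(-5*I) + 93 = -(-60)*31 + 93 = -12*(-155) + 93 = 1860 + 93 = 1953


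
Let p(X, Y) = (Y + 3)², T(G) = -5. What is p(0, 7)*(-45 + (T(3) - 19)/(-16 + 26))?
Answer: -4740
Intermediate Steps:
p(X, Y) = (3 + Y)²
p(0, 7)*(-45 + (T(3) - 19)/(-16 + 26)) = (3 + 7)²*(-45 + (-5 - 19)/(-16 + 26)) = 10²*(-45 - 24/10) = 100*(-45 - 24*⅒) = 100*(-45 - 12/5) = 100*(-237/5) = -4740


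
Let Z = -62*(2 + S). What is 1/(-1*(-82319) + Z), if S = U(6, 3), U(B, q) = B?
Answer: 1/81823 ≈ 1.2221e-5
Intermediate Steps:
S = 6
Z = -496 (Z = -62*(2 + 6) = -62*8 = -496)
1/(-1*(-82319) + Z) = 1/(-1*(-82319) - 496) = 1/(82319 - 496) = 1/81823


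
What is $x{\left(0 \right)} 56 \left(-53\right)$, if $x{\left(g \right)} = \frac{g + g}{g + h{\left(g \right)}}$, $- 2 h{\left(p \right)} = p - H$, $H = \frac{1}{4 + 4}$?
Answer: $0$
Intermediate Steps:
$H = \frac{1}{8} \approx 0.125$
$h{\left(p \right)} = \frac{1}{16} - \frac{p}{2}$ ($h{\left(p \right)} = - \frac{p - \frac{1}{8}}{2} = - \frac{- \frac{1}{8} + p}{2} = \frac{1}{16} - \frac{p}{2}$)
$x{\left(g \right)} = \frac{2 g}{\frac{1}{16} + \frac{g}{2}}$ ($x{\left(g \right)} = \frac{g + g}{g - \left(- \frac{1}{16} + \frac{g}{2}\right)} = \frac{2 g}{\frac{1}{16} + \frac{g}{2}}$)
$x{\left(0 \right)} 56 \left(-53\right) = 32 \cdot 0 \frac{1}{1 + 8 \cdot 0} \cdot 56 \left(-53\right) = 32 \cdot 0 \frac{1}{1 + 0} \cdot 56 \left(-53\right) = 32 \cdot 0 \cdot 1^{-1} \cdot 56 \left(-53\right) = 32 \cdot 0 \cdot 1 \cdot 56 \left(-53\right) = 0 \cdot 56 \left(-53\right) = 0 \left(-53\right) = 0$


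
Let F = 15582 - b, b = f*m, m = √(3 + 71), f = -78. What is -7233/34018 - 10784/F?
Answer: -622430433629/687017628762 + 70096*√74/20195709 ≈ -0.87613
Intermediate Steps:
m = √74 ≈ 8.6023
b = -78*√74 ≈ -670.98
F = 15582 + 78*√74 (F = 15582 - (-78)*√74 = 15582 + 78*√74 ≈ 16253.)
-7233/34018 - 10784/F = -7233/34018 - 10784/(15582 + 78*√74)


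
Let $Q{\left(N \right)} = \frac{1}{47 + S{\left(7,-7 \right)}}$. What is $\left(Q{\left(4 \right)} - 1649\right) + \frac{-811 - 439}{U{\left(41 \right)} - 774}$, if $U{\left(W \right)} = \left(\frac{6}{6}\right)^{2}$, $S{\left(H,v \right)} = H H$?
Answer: $- \frac{122248219}{74208} \approx -1647.4$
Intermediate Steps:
$S{\left(H,v \right)} = H^{2}$
$U{\left(W \right)} = 1$ ($U{\left(W \right)} = \left(6 \cdot \frac{1}{6}\right)^{2} = 1^{2} = 1$)
$Q{\left(N \right)} = \frac{1}{96}$ ($Q{\left(N \right)} = \frac{1}{47 + 7^{2}} = \frac{1}{47 + 49} = \frac{1}{96}$)
$\left(Q{\left(4 \right)} - 1649\right) + \frac{-811 - 439}{U{\left(41 \right)} - 774} = \left(\frac{1}{96} - 1649\right) + \frac{-811 - 439}{1 - 774} = - \frac{158303}{96} - \frac{1250}{-773} = - \frac{158303}{96} - - \frac{1250}{773} = - \frac{158303}{96} + \frac{1250}{773} = - \frac{122248219}{74208}$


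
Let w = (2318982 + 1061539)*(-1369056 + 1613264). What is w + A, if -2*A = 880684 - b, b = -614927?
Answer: 1651099049125/2 ≈ 8.2555e+11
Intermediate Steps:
w = 825550272368 (w = 3380521*244208 = 825550272368)
A = -1495611/2 (A = -(880684 - 1*(-614927))/2 = -(880684 + 614927)/2 = -1/2*1495611 = -1495611/2 ≈ -7.4781e+5)
w + A = 825550272368 - 1495611/2 = 1651099049125/2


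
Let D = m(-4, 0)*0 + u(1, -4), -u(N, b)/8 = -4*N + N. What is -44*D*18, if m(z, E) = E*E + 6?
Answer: -19008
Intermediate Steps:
m(z, E) = 6 + E**2 (m(z, E) = E**2 + 6 = 6 + E**2)
u(N, b) = 24*N (u(N, b) = -8*(-4*N + N) = -(-24)*N = 24*N)
D = 24 (D = (6 + 0**2)*0 + 24*1 = (6 + 0)*0 + 24 = 6*0 + 24 = 0 + 24 = 24)
-44*D*18 = -44*24*18 = -1056*18 = -19008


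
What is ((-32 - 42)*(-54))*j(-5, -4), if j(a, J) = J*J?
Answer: 63936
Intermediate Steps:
j(a, J) = J**2
((-32 - 42)*(-54))*j(-5, -4) = ((-32 - 42)*(-54))*(-4)**2 = -74*(-54)*16 = 3996*16 = 63936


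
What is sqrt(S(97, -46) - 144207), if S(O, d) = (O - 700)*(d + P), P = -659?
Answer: 306*sqrt(3) ≈ 530.01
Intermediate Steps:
S(O, d) = (-700 + O)*(-659 + d) (S(O, d) = (O - 700)*(d - 659) = (-700 + O)*(-659 + d))
sqrt(S(97, -46) - 144207) = sqrt((461300 - 700*(-46) - 659*97 + 97*(-46)) - 144207) = sqrt((461300 + 32200 - 63923 - 4462) - 144207) = sqrt(425115 - 144207) = sqrt(280908) = 306*sqrt(3)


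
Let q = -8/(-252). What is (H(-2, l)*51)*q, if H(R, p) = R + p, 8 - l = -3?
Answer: 102/7 ≈ 14.571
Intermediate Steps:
l = 11 (l = 8 - 1*(-3) = 8 + 3 = 11)
q = 2/63 (q = -8*(-1/252) = 2/63 ≈ 0.031746)
(H(-2, l)*51)*q = ((-2 + 11)*51)*(2/63) = (9*51)*(2/63) = 459*(2/63) = 102/7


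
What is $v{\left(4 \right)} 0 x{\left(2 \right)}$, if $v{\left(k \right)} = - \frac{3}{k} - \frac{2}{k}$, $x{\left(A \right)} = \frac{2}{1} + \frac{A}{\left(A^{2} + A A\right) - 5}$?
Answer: $0$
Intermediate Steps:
$x{\left(A \right)} = 2 + \frac{A}{-5 + 2 A^{2}}$ ($x{\left(A \right)} = 2 \cdot 1 + \frac{A}{\left(A^{2} + A^{2}\right) - 5} = 2 + \frac{A}{2 A^{2} - 5} = 2 + \frac{A}{-5 + 2 A^{2}}$)
$v{\left(k \right)} = - \frac{5}{k}$
$v{\left(4 \right)} 0 x{\left(2 \right)} = - \frac{5}{4} \cdot 0 \frac{-10 + 2 + 4 \cdot 2^{2}}{-5 + 2 \cdot 2^{2}} = \left(-5\right) \frac{1}{4} \cdot 0 \frac{-10 + 2 + 4 \cdot 4}{-5 + 2 \cdot 4} = \left(- \frac{5}{4}\right) 0 \frac{-10 + 2 + 16}{-5 + 8} = 0 \cdot \frac{1}{3} \cdot 8 = 0 \cdot \frac{8}{3} = 0$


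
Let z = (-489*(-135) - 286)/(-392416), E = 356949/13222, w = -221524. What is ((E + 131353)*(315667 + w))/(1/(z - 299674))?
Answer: -19231379888037477635084085/5188524352 ≈ -3.7065e+15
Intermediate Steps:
E = 356949/13222 (E = 356949*(1/13222) = 356949/13222 ≈ 26.997)
z = -65729/392416 (z = (66015 - 286)*(-1/392416) = 65729*(-1/392416) = -65729/392416 ≈ -0.16750)
((E + 131353)*(315667 + w))/(1/(z - 299674)) = ((356949/13222 + 131353)*(315667 - 221524))/(1/(-65729/392416 - 299674)) = ((1737106315/13222)*94143)/(1/(-117596938113/392416)) = 163536399813045/(13222*(-392416/117596938113)) = (163536399813045/13222)*(-117596938113/392416) = -19231379888037477635084085/5188524352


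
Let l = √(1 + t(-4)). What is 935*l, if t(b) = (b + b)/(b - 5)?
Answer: 935*√17/3 ≈ 1285.0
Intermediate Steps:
t(b) = 2*b/(-5 + b) (t(b) = (2*b)/(-5 + b) = 2*b/(-5 + b))
l = √17/3 (l = √(1 + 2*(-4)/(-5 - 4)) = √(1 + 2*(-4)/(-9)) = √(1 + 2*(-4)*(-⅑)) = √(1 + 8/9) = √(17/9) = √17/3 ≈ 1.3744)
935*l = 935*(√17/3) = 935*√17/3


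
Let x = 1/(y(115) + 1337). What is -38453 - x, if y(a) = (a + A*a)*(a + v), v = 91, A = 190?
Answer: -174043161532/4526127 ≈ -38453.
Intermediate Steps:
y(a) = 191*a*(91 + a) (y(a) = (a + 190*a)*(a + 91) = (191*a)*(91 + a) = 191*a*(91 + a))
x = 1/4526127 (x = 1/(191*115*(91 + 115) + 1337) = 1/(191*115*206 + 1337) = 1/(4524790 + 1337) = 1/4526127 ≈ 2.2094e-7)
-38453 - x = -38453 - 1*1/4526127 = -38453 - 1/4526127 = -174043161532/4526127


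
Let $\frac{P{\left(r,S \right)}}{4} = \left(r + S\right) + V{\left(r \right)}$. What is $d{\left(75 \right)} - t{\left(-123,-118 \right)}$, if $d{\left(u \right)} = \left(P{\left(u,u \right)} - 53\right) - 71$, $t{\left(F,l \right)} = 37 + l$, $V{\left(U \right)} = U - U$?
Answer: $557$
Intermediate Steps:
$V{\left(U \right)} = 0$
$P{\left(r,S \right)} = 4 S + 4 r$ ($P{\left(r,S \right)} = 4 \left(\left(r + S\right) + 0\right) = 4 \left(\left(S + r\right) + 0\right) = 4 \left(S + r\right) = 4 S + 4 r$)
$d{\left(u \right)} = -124 + 8 u$ ($d{\left(u \right)} = \left(\left(4 u + 4 u\right) - 53\right) - 71 = \left(8 u - 53\right) - 71 = \left(-53 + 8 u\right) - 71 = -124 + 8 u$)
$d{\left(75 \right)} - t{\left(-123,-118 \right)} = \left(-124 + 8 \cdot 75\right) - \left(37 - 118\right) = \left(-124 + 600\right) - -81 = 476 + 81 = 557$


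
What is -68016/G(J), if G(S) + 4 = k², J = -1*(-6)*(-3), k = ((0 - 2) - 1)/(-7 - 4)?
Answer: 8229936/475 ≈ 17326.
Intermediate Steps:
k = 3/11 (k = (-2 - 1)/(-11) = -3*(-1/11) = 3/11 ≈ 0.27273)
J = -18 (J = 6*(-3) = -18)
G(S) = -475/121 (G(S) = -4 + (3/11)² = -4 + 9/121 = -475/121)
-68016/G(J) = -68016/(-475/121) = -68016*(-121/475) = 8229936/475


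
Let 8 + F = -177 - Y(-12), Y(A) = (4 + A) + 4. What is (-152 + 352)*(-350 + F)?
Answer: -106200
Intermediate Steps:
Y(A) = 8 + A
F = -181 (F = -8 + (-177 - (8 - 12)) = -8 + (-177 - 1*(-4)) = -8 + (-177 + 4) = -8 - 173 = -181)
(-152 + 352)*(-350 + F) = (-152 + 352)*(-350 - 181) = 200*(-531) = -106200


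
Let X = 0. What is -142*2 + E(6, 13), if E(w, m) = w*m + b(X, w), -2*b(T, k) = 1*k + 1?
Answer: -419/2 ≈ -209.50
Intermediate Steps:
b(T, k) = -½ - k/2 (b(T, k) = -(1*k + 1)/2 = -(k + 1)/2 = -(1 + k)/2 = -½ - k/2)
E(w, m) = -½ - w/2 + m*w (E(w, m) = w*m + (-½ - w/2) = m*w + (-½ - w/2) = -½ - w/2 + m*w)
-142*2 + E(6, 13) = -142*2 + (-½ - ½*6 + 13*6) = -284 + (-½ - 3 + 78) = -284 + 149/2 = -419/2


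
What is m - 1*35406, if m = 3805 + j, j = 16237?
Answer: -15364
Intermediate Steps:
m = 20042 (m = 3805 + 16237 = 20042)
m - 1*35406 = 20042 - 1*35406 = 20042 - 35406 = -15364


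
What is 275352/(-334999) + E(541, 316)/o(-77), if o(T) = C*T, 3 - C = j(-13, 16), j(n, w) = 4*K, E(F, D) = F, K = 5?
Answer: -25600187/62644813 ≈ -0.40866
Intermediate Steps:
j(n, w) = 20 (j(n, w) = 4*5 = 20)
C = -17 (C = 3 - 1*20 = 3 - 20 = -17)
o(T) = -17*T
275352/(-334999) + E(541, 316)/o(-77) = 275352/(-334999) + 541/((-17*(-77))) = 275352*(-1/334999) + 541/1309 = -39336/47857 + 541*(1/1309) = -39336/47857 + 541/1309 = -25600187/62644813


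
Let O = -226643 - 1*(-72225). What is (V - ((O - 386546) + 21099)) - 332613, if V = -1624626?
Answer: -1437374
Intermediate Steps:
O = -154418 (O = -226643 + 72225 = -154418)
(V - ((O - 386546) + 21099)) - 332613 = (-1624626 - ((-154418 - 386546) + 21099)) - 332613 = (-1624626 - (-540964 + 21099)) - 332613 = (-1624626 - 1*(-519865)) - 332613 = (-1624626 + 519865) - 332613 = -1104761 - 332613 = -1437374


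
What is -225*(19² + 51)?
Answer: -92700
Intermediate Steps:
-225*(19² + 51) = -225*(361 + 51) = -225*412 = -92700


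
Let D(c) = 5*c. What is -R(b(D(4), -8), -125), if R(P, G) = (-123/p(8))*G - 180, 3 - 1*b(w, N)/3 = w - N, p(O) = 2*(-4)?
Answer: 16815/8 ≈ 2101.9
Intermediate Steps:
p(O) = -8
b(w, N) = 9 - 3*w + 3*N (b(w, N) = 9 - 3*(w - N) = 9 + (-3*w + 3*N) = 9 - 3*w + 3*N)
R(P, G) = -180 + 123*G/8 (R(P, G) = (-123/(-8))*G - 180 = (-123*(-1/8))*G - 180 = 123*G/8 - 180 = -180 + 123*G/8)
-R(b(D(4), -8), -125) = -(-180 + (123/8)*(-125)) = -(-180 - 15375/8) = -1*(-16815/8) = 16815/8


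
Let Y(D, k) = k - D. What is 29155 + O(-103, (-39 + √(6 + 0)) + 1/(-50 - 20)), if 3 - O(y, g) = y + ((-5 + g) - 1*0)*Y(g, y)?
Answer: 129608501/4900 + 699*√6/35 ≈ 26500.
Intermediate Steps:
O(y, g) = 3 - y - (-5 + g)*(y - g) (O(y, g) = 3 - (y + ((-5 + g) - 1*0)*(y - g)) = 3 - (y + ((-5 + g) + 0)*(y - g)) = 3 - (y + (-5 + g)*(y - g)) = 3 + (-y - (-5 + g)*(y - g)) = 3 - y - (-5 + g)*(y - g))
29155 + O(-103, (-39 + √(6 + 0)) + 1/(-50 - 20)) = 29155 + (3 - 5*((-39 + √(6 + 0)) + 1/(-50 - 20)) + 4*(-103) + ((-39 + √(6 + 0)) + 1/(-50 - 20))*(((-39 + √(6 + 0)) + 1/(-50 - 20)) - 1*(-103))) = 29155 + (3 - 5*((-39 + √6) + 1/(-70)) - 412 + ((-39 + √6) + 1/(-70))*(((-39 + √6) + 1/(-70)) + 103)) = 29155 + (3 - 5*((-39 + √6) - 1/70) - 412 + ((-39 + √6) - 1/70)*(((-39 + √6) - 1/70) + 103)) = 29155 + (3 - 5*(-2731/70 + √6) - 412 + (-2731/70 + √6)*((-2731/70 + √6) + 103)) = 29155 + (3 + (2731/14 - 5*√6) - 412 + (-2731/70 + √6)*(4479/70 + √6)) = 29155 + (-2995/14 - 5*√6 + (-2731/70 + √6)*(4479/70 + √6)) = 405175/14 - 5*√6 + (-2731/70 + √6)*(4479/70 + √6)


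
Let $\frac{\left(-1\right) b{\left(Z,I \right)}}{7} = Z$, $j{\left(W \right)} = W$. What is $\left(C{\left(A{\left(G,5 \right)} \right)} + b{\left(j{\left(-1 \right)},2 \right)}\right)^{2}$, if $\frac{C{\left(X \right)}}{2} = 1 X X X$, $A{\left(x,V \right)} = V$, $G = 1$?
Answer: $66049$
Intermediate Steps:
$b{\left(Z,I \right)} = - 7 Z$
$C{\left(X \right)} = 2 X^{3}$ ($C{\left(X \right)} = 2 \cdot 1 X X X = 2 X X X = 2 X^{2} X = 2 X^{3}$)
$\left(C{\left(A{\left(G,5 \right)} \right)} + b{\left(j{\left(-1 \right)},2 \right)}\right)^{2} = \left(2 \cdot 5^{3} - -7\right)^{2} = \left(2 \cdot 125 + 7\right)^{2} = \left(250 + 7\right)^{2} = 257^{2} = 66049$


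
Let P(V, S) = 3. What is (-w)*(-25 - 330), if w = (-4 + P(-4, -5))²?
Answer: 355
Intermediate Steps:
w = 1 (w = (-4 + 3)² = (-1)² = 1)
(-w)*(-25 - 330) = (-1*1)*(-25 - 330) = -1*(-355) = 355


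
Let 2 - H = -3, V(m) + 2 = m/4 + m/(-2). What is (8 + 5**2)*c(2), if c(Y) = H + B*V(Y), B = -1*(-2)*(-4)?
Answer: 825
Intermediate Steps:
V(m) = -2 - m/4 (V(m) = -2 + (m/4 + m/(-2)) = -2 + (m*(1/4) + m*(-1/2)) = -2 + (m/4 - m/2) = -2 - m/4)
H = 5 (H = 2 - 1*(-3) = 2 + 3 = 5)
B = -8 (B = 2*(-4) = -8)
c(Y) = 21 + 2*Y (c(Y) = 5 - 8*(-2 - Y/4) = 5 + (16 + 2*Y) = 21 + 2*Y)
(8 + 5**2)*c(2) = (8 + 5**2)*(21 + 2*2) = (8 + 25)*(21 + 4) = 33*25 = 825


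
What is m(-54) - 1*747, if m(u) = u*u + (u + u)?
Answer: 2061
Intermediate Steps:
m(u) = u**2 + 2*u
m(-54) - 1*747 = -54*(2 - 54) - 1*747 = -54*(-52) - 747 = 2808 - 747 = 2061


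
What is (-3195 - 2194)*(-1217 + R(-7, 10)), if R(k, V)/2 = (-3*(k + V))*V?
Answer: 7528433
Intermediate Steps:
R(k, V) = 2*V*(-3*V - 3*k) (R(k, V) = 2*((-3*(k + V))*V) = 2*((-3*(V + k))*V) = 2*((-3*V - 3*k)*V) = 2*(V*(-3*V - 3*k)) = 2*V*(-3*V - 3*k))
(-3195 - 2194)*(-1217 + R(-7, 10)) = (-3195 - 2194)*(-1217 - 6*10*(10 - 7)) = -5389*(-1217 - 6*10*3) = -5389*(-1217 - 180) = -5389*(-1397) = 7528433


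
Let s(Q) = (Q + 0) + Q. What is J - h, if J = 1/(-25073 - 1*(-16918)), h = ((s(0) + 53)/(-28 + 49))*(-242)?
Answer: 14942287/24465 ≈ 610.76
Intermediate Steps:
s(Q) = 2*Q (s(Q) = Q + Q = 2*Q)
h = -12826/21 (h = ((2*0 + 53)/(-28 + 49))*(-242) = ((0 + 53)/21)*(-242) = (53*(1/21))*(-242) = (53/21)*(-242) = -12826/21 ≈ -610.76)
J = -1/8155 (J = 1/(-25073 + 16918) = 1/(-8155) = -1/8155 ≈ -0.00012262)
J - h = -1/8155 - 1*(-12826/21) = -1/8155 + 12826/21 = 14942287/24465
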